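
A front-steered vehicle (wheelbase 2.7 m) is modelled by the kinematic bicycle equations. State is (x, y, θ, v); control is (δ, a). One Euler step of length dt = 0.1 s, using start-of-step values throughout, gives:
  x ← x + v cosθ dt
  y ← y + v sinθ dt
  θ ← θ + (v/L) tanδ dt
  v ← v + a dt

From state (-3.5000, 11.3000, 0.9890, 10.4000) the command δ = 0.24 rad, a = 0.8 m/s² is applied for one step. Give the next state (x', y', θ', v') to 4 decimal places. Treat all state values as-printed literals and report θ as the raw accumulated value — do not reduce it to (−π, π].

(-2.9285, 12.1689, 1.0833, 10.4800)

x' = -3.5000 + 10.4000·cos(0.9890)·0.1 = -2.9285
y' = 11.3000 + 10.4000·sin(0.9890)·0.1 = 12.1689
θ' = 0.9890 + (10.4000/2.7)·tan(0.24)·0.1 = 1.0833
v' = 10.4000 + 0.8000·0.1 = 10.4800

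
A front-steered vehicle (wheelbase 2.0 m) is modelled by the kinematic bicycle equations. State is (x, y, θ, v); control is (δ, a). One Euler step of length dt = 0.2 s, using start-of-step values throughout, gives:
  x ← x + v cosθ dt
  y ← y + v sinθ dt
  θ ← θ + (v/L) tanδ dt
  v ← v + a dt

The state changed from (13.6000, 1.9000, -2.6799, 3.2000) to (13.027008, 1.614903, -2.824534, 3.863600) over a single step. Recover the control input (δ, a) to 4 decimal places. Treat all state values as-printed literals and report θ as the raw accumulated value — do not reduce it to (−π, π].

a = (v'−v)/dt = (0.663600)/0.2 = 3.3180
Δθ = θ'−θ = -0.144634;  (v·dt/L) = 3.2000·0.2/2.0 = 0.320000
tan δ = Δθ·L/(v·dt) = -0.451981  →  δ = -0.4245

δ = -0.4245, a = 3.3180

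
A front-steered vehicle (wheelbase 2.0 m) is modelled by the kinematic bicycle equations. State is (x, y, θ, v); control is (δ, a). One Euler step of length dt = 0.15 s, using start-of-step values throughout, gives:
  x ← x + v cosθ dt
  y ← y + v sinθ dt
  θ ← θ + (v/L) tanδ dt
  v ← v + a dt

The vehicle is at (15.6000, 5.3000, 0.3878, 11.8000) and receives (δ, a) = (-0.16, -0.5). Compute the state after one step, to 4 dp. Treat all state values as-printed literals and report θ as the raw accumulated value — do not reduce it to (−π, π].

(17.2386, 5.9693, 0.2450, 11.7250)

x' = 15.6000 + 11.8000·cos(0.3878)·0.15 = 17.2386
y' = 5.3000 + 11.8000·sin(0.3878)·0.15 = 5.9693
θ' = 0.3878 + (11.8000/2.0)·tan(-0.16)·0.15 = 0.2450
v' = 11.8000 − 0.5000·0.15 = 11.7250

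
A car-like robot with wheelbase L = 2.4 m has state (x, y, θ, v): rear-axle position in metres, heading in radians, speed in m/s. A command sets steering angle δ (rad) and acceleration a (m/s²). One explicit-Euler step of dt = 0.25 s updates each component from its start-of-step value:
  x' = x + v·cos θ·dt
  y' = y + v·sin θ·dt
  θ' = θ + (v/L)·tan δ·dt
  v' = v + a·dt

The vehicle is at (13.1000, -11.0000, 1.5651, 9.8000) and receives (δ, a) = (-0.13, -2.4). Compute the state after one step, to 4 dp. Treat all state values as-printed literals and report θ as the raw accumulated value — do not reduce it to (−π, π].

(13.1140, -8.5500, 1.4316, 9.2000)

x' = 13.1000 + 9.8000·cos(1.5651)·0.25 = 13.1140
y' = -11.0000 + 9.8000·sin(1.5651)·0.25 = -8.5500
θ' = 1.5651 + (9.8000/2.4)·tan(-0.13)·0.25 = 1.4316
v' = 9.8000 − 2.4000·0.25 = 9.2000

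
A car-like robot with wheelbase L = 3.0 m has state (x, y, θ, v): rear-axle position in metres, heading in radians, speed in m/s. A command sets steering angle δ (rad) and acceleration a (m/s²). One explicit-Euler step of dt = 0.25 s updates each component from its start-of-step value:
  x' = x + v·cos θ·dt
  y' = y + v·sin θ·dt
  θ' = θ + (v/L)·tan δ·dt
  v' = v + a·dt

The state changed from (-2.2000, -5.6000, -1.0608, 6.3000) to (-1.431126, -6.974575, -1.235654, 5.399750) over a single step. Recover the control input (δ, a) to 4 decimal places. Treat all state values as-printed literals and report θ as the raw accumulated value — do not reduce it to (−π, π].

a = (v'−v)/dt = (-0.900250)/0.25 = -3.6010
Δθ = θ'−θ = -0.174854;  (v·dt/L) = 6.3000·0.25/3.0 = 0.525000
tan δ = Δθ·L/(v·dt) = -0.333055  →  δ = -0.3215

δ = -0.3215, a = -3.6010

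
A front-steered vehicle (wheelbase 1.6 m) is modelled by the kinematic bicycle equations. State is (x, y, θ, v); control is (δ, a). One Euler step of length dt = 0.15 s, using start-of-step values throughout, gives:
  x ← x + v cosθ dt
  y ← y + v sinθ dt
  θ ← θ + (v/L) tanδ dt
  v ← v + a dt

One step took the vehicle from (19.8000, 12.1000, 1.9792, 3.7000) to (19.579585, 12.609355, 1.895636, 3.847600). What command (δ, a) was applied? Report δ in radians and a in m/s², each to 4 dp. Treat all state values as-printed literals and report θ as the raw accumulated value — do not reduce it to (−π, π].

a = (v'−v)/dt = (0.147600)/0.15 = 0.9840
Δθ = θ'−θ = -0.083564;  (v·dt/L) = 3.7000·0.15/1.6 = 0.346875
tan δ = Δθ·L/(v·dt) = -0.240905  →  δ = -0.2364

δ = -0.2364, a = 0.9840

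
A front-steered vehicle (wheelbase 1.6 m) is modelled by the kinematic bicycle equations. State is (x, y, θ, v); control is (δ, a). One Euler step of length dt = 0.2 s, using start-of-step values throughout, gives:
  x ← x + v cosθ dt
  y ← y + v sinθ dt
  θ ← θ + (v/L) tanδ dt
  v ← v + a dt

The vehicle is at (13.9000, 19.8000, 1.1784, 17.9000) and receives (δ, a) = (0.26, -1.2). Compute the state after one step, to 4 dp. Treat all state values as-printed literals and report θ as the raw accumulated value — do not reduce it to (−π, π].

(15.2690, 23.1079, 1.7736, 17.6600)

x' = 13.9000 + 17.9000·cos(1.1784)·0.2 = 15.2690
y' = 19.8000 + 17.9000·sin(1.1784)·0.2 = 23.1079
θ' = 1.1784 + (17.9000/1.6)·tan(0.26)·0.2 = 1.7736
v' = 17.9000 − 1.2000·0.2 = 17.6600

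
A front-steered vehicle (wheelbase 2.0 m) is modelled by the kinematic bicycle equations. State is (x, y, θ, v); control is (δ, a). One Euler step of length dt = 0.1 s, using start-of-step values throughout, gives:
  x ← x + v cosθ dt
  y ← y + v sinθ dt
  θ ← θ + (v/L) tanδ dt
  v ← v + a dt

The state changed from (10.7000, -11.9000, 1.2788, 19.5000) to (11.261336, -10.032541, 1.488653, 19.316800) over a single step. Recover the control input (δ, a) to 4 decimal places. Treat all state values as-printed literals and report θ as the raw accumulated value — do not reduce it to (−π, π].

a = (v'−v)/dt = (-0.183200)/0.1 = -1.8320
Δθ = θ'−θ = 0.209853;  (v·dt/L) = 19.5000·0.1/2.0 = 0.975000
tan δ = Δθ·L/(v·dt) = 0.215234  →  δ = 0.2120

δ = 0.2120, a = -1.8320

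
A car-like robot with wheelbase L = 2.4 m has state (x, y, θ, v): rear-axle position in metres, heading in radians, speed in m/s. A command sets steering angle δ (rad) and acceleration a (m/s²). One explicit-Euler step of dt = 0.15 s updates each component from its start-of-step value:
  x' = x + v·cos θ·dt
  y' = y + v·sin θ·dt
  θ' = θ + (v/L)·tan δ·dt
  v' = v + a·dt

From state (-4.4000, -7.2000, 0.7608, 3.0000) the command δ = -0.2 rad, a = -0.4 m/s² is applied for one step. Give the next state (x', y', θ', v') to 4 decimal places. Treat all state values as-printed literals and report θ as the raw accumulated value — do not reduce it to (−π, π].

(-4.0741, -6.8897, 0.7228, 2.9400)

x' = -4.4000 + 3.0000·cos(0.7608)·0.15 = -4.0741
y' = -7.2000 + 3.0000·sin(0.7608)·0.15 = -6.8897
θ' = 0.7608 + (3.0000/2.4)·tan(-0.2)·0.15 = 0.7228
v' = 3.0000 − 0.4000·0.15 = 2.9400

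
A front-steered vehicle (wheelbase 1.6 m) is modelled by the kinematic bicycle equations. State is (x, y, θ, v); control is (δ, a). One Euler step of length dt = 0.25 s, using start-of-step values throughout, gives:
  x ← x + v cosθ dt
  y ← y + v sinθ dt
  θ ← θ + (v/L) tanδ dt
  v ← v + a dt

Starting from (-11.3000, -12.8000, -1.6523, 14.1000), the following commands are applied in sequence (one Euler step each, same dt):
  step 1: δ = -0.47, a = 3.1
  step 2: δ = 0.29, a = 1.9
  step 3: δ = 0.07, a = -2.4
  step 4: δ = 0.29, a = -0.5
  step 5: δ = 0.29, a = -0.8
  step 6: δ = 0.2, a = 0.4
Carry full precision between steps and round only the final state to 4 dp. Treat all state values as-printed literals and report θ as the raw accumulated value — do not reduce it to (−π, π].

after step 1 (δ=-0.47, a=3.1): (-11.586982, -16.313298, -2.771412, 14.875000)
after step 2 (δ=0.29, a=1.9): (-15.053832, -17.658681, -2.077836, 15.350000)
after step 3 (δ=0.07, a=-2.4): (-16.917289, -21.013369, -1.909670, 14.750000)
after step 4 (δ=0.29, a=-0.5): (-18.143108, -24.491160, -1.221922, 14.625000)
after step 5 (δ=0.29, a=-0.8): (-16.893255, -27.927151, -0.540002, 14.425000)
after step 6 (δ=0.2, a=0.4): (-13.800147, -29.781261, -0.083113, 14.525000)

(-13.8001, -29.7813, -0.0831, 14.5250)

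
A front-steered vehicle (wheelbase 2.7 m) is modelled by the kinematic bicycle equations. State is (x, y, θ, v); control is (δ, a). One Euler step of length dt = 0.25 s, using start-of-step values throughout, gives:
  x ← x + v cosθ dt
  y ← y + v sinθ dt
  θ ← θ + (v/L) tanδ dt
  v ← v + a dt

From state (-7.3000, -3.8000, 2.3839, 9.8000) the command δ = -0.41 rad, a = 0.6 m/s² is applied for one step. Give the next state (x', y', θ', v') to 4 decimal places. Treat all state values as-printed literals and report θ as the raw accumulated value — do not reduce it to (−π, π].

x' = -7.3000 + 9.8000·cos(2.3839)·0.25 = -9.0797
y' = -3.8000 + 9.8000·sin(2.3839)·0.25 = -2.1162
θ' = 2.3839 + (9.8000/2.7)·tan(-0.41)·0.25 = 1.9895
v' = 9.8000 + 0.6000·0.25 = 9.9500

(-9.0797, -2.1162, 1.9895, 9.9500)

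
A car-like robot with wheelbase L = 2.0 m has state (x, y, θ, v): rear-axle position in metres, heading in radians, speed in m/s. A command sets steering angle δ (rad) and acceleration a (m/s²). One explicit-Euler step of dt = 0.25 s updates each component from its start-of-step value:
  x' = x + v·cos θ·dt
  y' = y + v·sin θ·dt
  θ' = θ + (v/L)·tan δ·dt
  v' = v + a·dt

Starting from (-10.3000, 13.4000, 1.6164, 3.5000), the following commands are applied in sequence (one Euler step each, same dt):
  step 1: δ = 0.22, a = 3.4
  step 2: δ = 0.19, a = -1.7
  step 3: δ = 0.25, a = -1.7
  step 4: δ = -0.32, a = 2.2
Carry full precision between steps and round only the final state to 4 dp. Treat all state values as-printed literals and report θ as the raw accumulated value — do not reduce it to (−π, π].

after step 1 (δ=0.22, a=3.4): (-10.339889, 14.274090, 1.714233, 4.350000)
after step 2 (δ=0.19, a=-1.7): (-10.495343, 15.350422, 1.818807, 3.925000)
after step 3 (δ=0.25, a=-1.7): (-10.736217, 16.301648, 1.944085, 3.500000)
after step 4 (δ=-0.32, a=2.2): (-11.055311, 17.116390, 1.799102, 4.050000)

(-11.0553, 17.1164, 1.7991, 4.0500)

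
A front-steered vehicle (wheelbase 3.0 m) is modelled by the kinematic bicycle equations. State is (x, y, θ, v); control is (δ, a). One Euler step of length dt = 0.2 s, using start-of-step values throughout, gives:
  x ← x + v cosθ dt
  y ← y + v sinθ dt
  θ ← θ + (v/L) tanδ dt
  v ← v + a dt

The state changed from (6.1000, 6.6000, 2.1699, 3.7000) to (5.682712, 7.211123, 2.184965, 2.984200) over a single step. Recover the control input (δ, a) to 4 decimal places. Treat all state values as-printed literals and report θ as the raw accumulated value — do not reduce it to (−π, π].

δ = 0.0610, a = -3.5790

a = (v'−v)/dt = (-0.715800)/0.2 = -3.5790
Δθ = θ'−θ = 0.015065;  (v·dt/L) = 3.7000·0.2/3.0 = 0.246667
tan δ = Δθ·L/(v·dt) = 0.061074  →  δ = 0.0610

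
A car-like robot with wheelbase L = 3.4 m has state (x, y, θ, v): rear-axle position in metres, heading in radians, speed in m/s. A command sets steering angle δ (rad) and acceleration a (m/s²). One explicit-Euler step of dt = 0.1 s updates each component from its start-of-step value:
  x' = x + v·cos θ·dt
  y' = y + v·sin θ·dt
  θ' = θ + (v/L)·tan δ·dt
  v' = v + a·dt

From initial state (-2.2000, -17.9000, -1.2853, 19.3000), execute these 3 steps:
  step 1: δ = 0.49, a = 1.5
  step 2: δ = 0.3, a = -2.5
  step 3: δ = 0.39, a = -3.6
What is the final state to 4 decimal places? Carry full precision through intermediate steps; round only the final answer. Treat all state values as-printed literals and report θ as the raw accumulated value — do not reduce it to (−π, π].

after step 1 (δ=0.49, a=1.5): (-1.656447, -19.751877, -0.982524, 19.450000)
after step 2 (δ=0.3, a=-2.5): (-0.577118, -21.369924, -0.805565, 19.200000)
after step 3 (δ=0.39, a=-3.6): (0.752873, -22.754671, -0.573440, 18.840000)

(0.7529, -22.7547, -0.5734, 18.8400)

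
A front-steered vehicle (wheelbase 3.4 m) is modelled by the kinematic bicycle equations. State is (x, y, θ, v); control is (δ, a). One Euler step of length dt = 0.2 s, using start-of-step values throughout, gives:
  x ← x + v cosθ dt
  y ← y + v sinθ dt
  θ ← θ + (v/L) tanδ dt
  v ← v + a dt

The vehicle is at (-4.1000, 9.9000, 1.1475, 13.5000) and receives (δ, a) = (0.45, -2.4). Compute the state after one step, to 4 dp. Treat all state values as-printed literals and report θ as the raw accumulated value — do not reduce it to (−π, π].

x' = -4.1000 + 13.5000·cos(1.1475)·0.2 = -2.9909
y' = 9.9000 + 13.5000·sin(1.1475)·0.2 = 12.3617
θ' = 1.1475 + (13.5000/3.4)·tan(0.45)·0.2 = 1.5311
v' = 13.5000 − 2.4000·0.2 = 13.0200

(-2.9909, 12.3617, 1.5311, 13.0200)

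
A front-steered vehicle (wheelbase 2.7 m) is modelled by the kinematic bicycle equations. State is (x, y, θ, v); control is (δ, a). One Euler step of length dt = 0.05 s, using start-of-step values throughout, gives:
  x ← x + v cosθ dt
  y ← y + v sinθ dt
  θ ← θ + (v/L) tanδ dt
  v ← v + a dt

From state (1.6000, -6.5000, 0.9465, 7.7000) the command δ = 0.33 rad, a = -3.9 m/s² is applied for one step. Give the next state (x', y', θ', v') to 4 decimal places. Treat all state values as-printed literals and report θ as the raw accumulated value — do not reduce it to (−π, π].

x' = 1.6000 + 7.7000·cos(0.9465)·0.05 = 1.8250
y' = -6.5000 + 7.7000·sin(0.9465)·0.05 = -6.1876
θ' = 0.9465 + (7.7000/2.7)·tan(0.33)·0.05 = 0.9953
v' = 7.7000 − 3.9000·0.05 = 7.5050

(1.8250, -6.1876, 0.9953, 7.5050)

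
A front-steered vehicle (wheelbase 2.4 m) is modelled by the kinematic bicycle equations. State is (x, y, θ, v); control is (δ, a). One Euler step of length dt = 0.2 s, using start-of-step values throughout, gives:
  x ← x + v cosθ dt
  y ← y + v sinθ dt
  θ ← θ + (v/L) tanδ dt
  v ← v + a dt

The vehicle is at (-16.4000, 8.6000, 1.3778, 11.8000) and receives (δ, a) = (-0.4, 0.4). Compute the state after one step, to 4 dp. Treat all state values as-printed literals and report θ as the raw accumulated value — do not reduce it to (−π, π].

(-15.9474, 10.9162, 0.9621, 11.8800)

x' = -16.4000 + 11.8000·cos(1.3778)·0.2 = -15.9474
y' = 8.6000 + 11.8000·sin(1.3778)·0.2 = 10.9162
θ' = 1.3778 + (11.8000/2.4)·tan(-0.4)·0.2 = 0.9621
v' = 11.8000 + 0.4000·0.2 = 11.8800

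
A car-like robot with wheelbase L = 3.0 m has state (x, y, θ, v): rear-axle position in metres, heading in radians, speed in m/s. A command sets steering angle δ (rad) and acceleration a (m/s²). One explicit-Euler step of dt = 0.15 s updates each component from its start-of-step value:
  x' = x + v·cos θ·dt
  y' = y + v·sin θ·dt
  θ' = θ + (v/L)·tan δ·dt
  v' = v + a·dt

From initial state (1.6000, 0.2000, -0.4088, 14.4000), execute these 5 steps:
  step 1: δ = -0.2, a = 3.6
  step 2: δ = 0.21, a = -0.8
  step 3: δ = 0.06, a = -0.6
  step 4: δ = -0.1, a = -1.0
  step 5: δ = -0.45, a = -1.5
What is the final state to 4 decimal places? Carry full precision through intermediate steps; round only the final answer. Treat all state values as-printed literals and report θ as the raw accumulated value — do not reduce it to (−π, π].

(11.6056, -4.3569, -0.7771, 14.3550)

after step 1 (δ=-0.2, a=3.6): (3.582013, -0.658618, -0.554751, 14.940000)
after step 2 (δ=0.21, a=-0.8): (5.486933, -1.839024, -0.395534, 14.820000)
after step 3 (δ=0.06, a=-0.6): (7.538298, -2.695548, -0.351020, 14.730000)
after step 4 (δ=-0.1, a=-1.0): (9.613068, -3.455298, -0.424917, 14.580000)
after step 5 (δ=-0.45, a=-1.5): (11.605584, -4.356878, -0.777064, 14.355000)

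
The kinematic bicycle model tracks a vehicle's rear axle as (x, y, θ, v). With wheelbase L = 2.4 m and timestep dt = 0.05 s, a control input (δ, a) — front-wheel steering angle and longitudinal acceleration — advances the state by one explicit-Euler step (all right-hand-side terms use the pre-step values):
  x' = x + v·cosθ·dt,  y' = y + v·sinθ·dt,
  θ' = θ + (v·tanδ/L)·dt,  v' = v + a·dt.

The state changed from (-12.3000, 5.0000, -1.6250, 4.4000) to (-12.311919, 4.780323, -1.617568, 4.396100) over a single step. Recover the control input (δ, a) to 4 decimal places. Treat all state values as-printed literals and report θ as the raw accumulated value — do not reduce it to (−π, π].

a = (v'−v)/dt = (-0.003900)/0.05 = -0.0780
Δθ = θ'−θ = 0.007432;  (v·dt/L) = 4.4000·0.05/2.4 = 0.091667
tan δ = Δθ·L/(v·dt) = 0.081076  →  δ = 0.0809

δ = 0.0809, a = -0.0780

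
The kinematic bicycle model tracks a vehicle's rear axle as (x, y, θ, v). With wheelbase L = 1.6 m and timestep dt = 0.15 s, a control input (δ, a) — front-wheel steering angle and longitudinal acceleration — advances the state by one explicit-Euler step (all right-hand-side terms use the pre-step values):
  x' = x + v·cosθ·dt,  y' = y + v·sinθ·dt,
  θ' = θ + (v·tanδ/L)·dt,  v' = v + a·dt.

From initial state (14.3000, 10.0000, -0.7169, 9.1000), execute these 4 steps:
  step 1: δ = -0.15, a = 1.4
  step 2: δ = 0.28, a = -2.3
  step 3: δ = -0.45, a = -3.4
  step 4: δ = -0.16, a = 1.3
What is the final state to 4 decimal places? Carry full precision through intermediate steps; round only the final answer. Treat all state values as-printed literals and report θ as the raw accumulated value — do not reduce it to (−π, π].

after step 1 (δ=-0.15, a=1.4): (15.329000, 9.103126, -0.845837, 9.310000)
after step 2 (δ=0.28, a=-2.3): (16.255026, 8.057808, -0.594856, 8.965000)
after step 3 (δ=-0.45, a=-3.4): (17.368787, 7.304224, -1.000849, 8.455000)
after step 4 (δ=-0.16, a=1.3): (18.053119, 6.236447, -1.128767, 8.650000)

(18.0531, 6.2364, -1.1288, 8.6500)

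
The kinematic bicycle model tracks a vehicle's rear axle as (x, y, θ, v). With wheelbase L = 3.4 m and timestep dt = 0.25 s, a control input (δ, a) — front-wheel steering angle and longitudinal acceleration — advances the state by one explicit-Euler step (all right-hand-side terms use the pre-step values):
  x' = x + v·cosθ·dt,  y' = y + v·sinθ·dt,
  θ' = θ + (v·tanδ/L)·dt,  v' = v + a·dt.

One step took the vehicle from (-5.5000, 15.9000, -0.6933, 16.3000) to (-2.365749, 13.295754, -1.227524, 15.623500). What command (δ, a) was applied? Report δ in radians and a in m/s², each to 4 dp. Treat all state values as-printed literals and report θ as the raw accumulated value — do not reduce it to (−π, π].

a = (v'−v)/dt = (-0.676500)/0.25 = -2.7060
Δθ = θ'−θ = -0.534224;  (v·dt/L) = 16.3000·0.25/3.4 = 1.198529
tan δ = Δθ·L/(v·dt) = -0.445733  →  δ = -0.4193

δ = -0.4193, a = -2.7060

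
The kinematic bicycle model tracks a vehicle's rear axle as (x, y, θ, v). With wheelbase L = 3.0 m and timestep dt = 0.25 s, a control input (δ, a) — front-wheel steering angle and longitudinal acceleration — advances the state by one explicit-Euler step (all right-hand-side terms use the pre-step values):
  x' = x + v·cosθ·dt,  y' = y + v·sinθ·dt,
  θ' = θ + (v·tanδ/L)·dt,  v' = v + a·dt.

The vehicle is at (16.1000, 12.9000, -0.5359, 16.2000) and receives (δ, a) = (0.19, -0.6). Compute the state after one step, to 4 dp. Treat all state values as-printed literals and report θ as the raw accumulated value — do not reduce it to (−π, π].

x' = 16.1000 + 16.2000·cos(-0.5359)·0.25 = 19.5822
y' = 12.9000 + 16.2000·sin(-0.5359)·0.25 = 10.8320
θ' = -0.5359 + (16.2000/3.0)·tan(0.19)·0.25 = -0.2763
v' = 16.2000 − 0.6000·0.25 = 16.0500

(19.5822, 10.8320, -0.2763, 16.0500)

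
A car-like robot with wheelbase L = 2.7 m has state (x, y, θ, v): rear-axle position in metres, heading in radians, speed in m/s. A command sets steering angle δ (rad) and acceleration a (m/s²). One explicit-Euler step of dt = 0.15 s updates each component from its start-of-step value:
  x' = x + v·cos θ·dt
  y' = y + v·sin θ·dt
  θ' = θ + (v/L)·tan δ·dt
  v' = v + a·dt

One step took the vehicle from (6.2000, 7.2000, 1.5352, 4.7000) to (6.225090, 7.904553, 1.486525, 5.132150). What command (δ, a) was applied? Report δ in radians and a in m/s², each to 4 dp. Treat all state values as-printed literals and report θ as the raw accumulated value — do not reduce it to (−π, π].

δ = -0.1843, a = 2.8810

a = (v'−v)/dt = (0.432150)/0.15 = 2.8810
Δθ = θ'−θ = -0.048675;  (v·dt/L) = 4.7000·0.15/2.7 = 0.261111
tan δ = Δθ·L/(v·dt) = -0.186415  →  δ = -0.1843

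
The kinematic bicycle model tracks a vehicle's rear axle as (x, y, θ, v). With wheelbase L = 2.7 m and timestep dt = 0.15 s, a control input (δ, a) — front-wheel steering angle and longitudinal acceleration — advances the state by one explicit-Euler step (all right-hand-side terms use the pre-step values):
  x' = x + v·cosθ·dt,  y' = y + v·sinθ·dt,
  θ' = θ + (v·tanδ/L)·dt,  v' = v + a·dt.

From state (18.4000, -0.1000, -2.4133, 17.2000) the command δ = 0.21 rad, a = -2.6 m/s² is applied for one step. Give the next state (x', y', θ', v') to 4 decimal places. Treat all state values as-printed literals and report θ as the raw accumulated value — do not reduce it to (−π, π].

x' = 18.4000 + 17.2000·cos(-2.4133)·0.15 = 16.4745
y' = -0.1000 + 17.2000·sin(-2.4133)·0.15 = -1.8172
θ' = -2.4133 + (17.2000/2.7)·tan(0.21)·0.15 = -2.2096
v' = 17.2000 − 2.6000·0.15 = 16.8100

(16.4745, -1.8172, -2.2096, 16.8100)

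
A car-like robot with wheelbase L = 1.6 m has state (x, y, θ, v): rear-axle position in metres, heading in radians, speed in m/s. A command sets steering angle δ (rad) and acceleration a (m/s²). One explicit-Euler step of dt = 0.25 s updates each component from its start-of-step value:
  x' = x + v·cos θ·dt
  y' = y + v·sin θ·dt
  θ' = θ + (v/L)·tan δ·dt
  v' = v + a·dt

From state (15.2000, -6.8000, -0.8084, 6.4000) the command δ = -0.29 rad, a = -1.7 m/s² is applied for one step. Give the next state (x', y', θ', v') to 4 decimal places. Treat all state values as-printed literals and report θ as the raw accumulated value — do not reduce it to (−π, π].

(16.3051, -7.9571, -1.1068, 5.9750)

x' = 15.2000 + 6.4000·cos(-0.8084)·0.25 = 16.3051
y' = -6.8000 + 6.4000·sin(-0.8084)·0.25 = -7.9571
θ' = -0.8084 + (6.4000/1.6)·tan(-0.29)·0.25 = -1.1068
v' = 6.4000 − 1.7000·0.25 = 5.9750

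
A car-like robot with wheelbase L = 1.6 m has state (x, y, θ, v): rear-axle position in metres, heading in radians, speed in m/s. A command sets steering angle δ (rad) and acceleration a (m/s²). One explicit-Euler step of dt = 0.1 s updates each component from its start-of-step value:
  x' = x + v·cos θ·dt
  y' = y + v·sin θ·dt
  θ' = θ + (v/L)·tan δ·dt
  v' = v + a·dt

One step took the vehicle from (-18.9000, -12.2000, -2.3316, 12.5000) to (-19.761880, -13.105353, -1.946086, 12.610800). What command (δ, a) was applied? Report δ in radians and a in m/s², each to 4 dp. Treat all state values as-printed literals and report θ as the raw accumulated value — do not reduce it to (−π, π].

a = (v'−v)/dt = (0.110800)/0.1 = 1.1080
Δθ = θ'−θ = 0.385514;  (v·dt/L) = 12.5000·0.1/1.6 = 0.781250
tan δ = Δθ·L/(v·dt) = 0.493458  →  δ = 0.4584

δ = 0.4584, a = 1.1080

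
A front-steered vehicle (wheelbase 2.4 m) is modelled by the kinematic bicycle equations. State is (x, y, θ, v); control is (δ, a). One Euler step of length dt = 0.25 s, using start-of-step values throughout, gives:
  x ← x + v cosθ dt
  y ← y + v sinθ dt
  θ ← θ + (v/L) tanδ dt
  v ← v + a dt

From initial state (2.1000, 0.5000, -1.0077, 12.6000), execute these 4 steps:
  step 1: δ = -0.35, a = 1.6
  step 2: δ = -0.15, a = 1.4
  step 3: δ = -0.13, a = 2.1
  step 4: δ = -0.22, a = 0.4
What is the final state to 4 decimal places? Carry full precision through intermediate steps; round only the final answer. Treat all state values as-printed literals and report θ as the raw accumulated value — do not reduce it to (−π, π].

after step 1 (δ=-0.35, a=1.6): (3.781492, -2.163660, -1.486800, 13.000000)
after step 2 (δ=-0.15, a=1.4): (4.054160, -5.402202, -1.691462, 13.350000)
after step 3 (δ=-0.13, a=2.1): (3.652414, -8.715434, -1.873269, 13.875000)
after step 4 (δ=-0.22, a=0.4): (2.619138, -12.026713, -2.196469, 13.975000)

(2.6191, -12.0267, -2.1965, 13.9750)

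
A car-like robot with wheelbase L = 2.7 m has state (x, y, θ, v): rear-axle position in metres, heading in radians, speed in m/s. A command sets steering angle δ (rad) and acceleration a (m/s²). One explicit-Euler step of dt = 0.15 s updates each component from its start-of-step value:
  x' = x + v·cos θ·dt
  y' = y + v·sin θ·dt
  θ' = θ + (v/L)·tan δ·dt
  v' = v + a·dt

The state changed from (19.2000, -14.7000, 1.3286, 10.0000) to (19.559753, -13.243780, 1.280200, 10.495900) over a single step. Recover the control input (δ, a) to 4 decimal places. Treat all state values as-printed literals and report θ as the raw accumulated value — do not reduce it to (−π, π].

a = (v'−v)/dt = (0.495900)/0.15 = 3.3060
Δθ = θ'−θ = -0.048400;  (v·dt/L) = 10.0000·0.15/2.7 = 0.555556
tan δ = Δθ·L/(v·dt) = -0.087120  →  δ = -0.0869

δ = -0.0869, a = 3.3060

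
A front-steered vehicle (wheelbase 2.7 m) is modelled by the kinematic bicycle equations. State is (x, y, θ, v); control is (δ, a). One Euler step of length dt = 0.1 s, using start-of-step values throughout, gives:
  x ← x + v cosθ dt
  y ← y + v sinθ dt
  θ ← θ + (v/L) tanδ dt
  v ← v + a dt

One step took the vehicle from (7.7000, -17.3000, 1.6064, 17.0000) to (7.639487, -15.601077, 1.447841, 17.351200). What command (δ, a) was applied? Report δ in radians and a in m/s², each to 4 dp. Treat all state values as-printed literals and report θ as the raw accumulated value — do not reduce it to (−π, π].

δ = -0.2467, a = 3.5120

a = (v'−v)/dt = (0.351200)/0.1 = 3.5120
Δθ = θ'−θ = -0.158559;  (v·dt/L) = 17.0000·0.1/2.7 = 0.629630
tan δ = Δθ·L/(v·dt) = -0.251829  →  δ = -0.2467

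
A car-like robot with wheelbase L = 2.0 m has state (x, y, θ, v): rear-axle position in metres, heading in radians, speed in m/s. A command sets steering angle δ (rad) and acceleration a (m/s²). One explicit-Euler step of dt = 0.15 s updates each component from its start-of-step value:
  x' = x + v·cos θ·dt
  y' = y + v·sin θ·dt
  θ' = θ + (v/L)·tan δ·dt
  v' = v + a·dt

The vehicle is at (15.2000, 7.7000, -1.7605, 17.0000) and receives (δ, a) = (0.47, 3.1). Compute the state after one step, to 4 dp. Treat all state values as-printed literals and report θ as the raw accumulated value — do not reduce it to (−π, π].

(14.7192, 5.1957, -1.1128, 17.4650)

x' = 15.2000 + 17.0000·cos(-1.7605)·0.15 = 14.7192
y' = 7.7000 + 17.0000·sin(-1.7605)·0.15 = 5.1957
θ' = -1.7605 + (17.0000/2.0)·tan(0.47)·0.15 = -1.1128
v' = 17.0000 + 3.1000·0.15 = 17.4650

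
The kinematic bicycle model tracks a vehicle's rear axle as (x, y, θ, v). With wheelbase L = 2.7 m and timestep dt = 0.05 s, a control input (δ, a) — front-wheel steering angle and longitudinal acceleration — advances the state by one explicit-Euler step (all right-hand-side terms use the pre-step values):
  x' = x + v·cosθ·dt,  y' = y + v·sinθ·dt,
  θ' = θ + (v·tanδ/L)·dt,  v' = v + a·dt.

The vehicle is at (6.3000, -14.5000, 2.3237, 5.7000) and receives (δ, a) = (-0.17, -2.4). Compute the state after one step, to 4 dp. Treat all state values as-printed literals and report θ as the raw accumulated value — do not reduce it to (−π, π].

(6.1051, -14.2920, 2.3056, 5.5800)

x' = 6.3000 + 5.7000·cos(2.3237)·0.05 = 6.1051
y' = -14.5000 + 5.7000·sin(2.3237)·0.05 = -14.2920
θ' = 2.3237 + (5.7000/2.7)·tan(-0.17)·0.05 = 2.3056
v' = 5.7000 − 2.4000·0.05 = 5.5800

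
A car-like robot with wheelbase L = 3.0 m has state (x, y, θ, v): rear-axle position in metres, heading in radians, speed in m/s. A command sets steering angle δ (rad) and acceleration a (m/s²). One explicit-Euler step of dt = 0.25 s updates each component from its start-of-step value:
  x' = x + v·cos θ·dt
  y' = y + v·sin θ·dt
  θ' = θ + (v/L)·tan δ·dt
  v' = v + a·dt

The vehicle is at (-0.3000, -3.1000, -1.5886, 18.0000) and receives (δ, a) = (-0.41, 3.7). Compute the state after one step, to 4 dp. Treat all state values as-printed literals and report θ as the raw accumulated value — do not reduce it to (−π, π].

(-0.3801, -7.5993, -2.2405, 18.9250)

x' = -0.3000 + 18.0000·cos(-1.5886)·0.25 = -0.3801
y' = -3.1000 + 18.0000·sin(-1.5886)·0.25 = -7.5993
θ' = -1.5886 + (18.0000/3.0)·tan(-0.41)·0.25 = -2.2405
v' = 18.0000 + 3.7000·0.25 = 18.9250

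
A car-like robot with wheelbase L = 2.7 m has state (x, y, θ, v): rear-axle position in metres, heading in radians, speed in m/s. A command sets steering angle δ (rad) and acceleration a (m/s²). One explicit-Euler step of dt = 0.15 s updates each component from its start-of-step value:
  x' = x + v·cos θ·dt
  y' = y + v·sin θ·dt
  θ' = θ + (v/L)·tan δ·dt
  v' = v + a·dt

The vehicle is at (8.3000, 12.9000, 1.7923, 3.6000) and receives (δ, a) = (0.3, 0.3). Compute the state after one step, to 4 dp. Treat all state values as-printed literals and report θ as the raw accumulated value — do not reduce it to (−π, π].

x' = 8.3000 + 3.6000·cos(1.7923)·0.15 = 8.1814
y' = 12.9000 + 3.6000·sin(1.7923)·0.15 = 13.4268
θ' = 1.7923 + (3.6000/2.7)·tan(0.3)·0.15 = 1.8542
v' = 3.6000 + 0.3000·0.15 = 3.6450

(8.1814, 13.4268, 1.8542, 3.6450)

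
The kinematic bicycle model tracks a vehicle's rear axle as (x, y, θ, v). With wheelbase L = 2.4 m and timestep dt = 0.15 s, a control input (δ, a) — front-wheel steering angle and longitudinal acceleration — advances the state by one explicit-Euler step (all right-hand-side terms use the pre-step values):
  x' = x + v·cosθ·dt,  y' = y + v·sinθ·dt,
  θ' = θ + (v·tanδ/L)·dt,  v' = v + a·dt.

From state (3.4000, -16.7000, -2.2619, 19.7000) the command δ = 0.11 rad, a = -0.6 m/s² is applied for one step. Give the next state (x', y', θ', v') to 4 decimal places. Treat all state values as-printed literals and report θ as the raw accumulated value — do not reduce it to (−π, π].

(1.5165, -18.9770, -2.1259, 19.6100)

x' = 3.4000 + 19.7000·cos(-2.2619)·0.15 = 1.5165
y' = -16.7000 + 19.7000·sin(-2.2619)·0.15 = -18.9770
θ' = -2.2619 + (19.7000/2.4)·tan(0.11)·0.15 = -2.1259
v' = 19.7000 − 0.6000·0.15 = 19.6100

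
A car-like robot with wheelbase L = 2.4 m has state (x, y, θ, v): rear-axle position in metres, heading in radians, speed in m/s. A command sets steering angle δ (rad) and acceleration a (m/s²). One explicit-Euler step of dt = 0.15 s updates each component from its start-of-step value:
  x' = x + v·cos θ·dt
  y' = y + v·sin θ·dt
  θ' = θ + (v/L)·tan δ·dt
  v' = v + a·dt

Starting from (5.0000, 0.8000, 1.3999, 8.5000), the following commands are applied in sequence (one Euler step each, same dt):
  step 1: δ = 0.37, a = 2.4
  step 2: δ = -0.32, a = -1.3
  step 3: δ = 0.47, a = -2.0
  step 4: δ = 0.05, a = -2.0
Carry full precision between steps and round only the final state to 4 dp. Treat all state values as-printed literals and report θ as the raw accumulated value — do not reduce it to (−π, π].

after step 1 (δ=0.37, a=2.4): (5.216834, 2.056427, 1.605952, 8.860000)
after step 2 (δ=-0.32, a=-1.3): (5.170121, 3.384606, 1.422445, 8.665000)
after step 3 (δ=0.47, a=-2.0): (5.362234, 4.670079, 1.697541, 8.365000)
after step 4 (δ=0.05, a=-2.0): (5.203627, 5.914765, 1.723703, 8.065000)

(5.2036, 5.9148, 1.7237, 8.0650)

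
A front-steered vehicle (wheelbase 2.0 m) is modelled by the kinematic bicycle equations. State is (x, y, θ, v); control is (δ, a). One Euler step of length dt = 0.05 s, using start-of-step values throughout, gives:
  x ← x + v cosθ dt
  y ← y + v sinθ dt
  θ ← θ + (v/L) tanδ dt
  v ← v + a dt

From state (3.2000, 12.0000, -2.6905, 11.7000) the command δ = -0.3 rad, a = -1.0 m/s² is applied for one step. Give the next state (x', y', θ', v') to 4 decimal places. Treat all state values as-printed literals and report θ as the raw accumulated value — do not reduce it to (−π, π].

x' = 3.2000 + 11.7000·cos(-2.6905)·0.05 = 2.6735
y' = 12.0000 + 11.7000·sin(-2.6905)·0.05 = 11.7450
θ' = -2.6905 + (11.7000/2.0)·tan(-0.3)·0.05 = -2.7810
v' = 11.7000 − 1.0000·0.05 = 11.6500

(2.6735, 11.7450, -2.7810, 11.6500)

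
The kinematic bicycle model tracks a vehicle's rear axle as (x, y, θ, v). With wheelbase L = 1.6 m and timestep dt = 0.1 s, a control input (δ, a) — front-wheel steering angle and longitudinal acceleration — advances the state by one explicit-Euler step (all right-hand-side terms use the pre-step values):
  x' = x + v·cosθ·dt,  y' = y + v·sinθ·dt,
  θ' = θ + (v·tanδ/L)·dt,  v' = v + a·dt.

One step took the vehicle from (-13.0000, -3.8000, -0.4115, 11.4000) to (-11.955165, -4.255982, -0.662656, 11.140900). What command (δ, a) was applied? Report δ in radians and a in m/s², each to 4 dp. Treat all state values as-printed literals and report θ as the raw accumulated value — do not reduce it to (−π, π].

δ = -0.3389, a = -2.5910

a = (v'−v)/dt = (-0.259100)/0.1 = -2.5910
Δθ = θ'−θ = -0.251156;  (v·dt/L) = 11.4000·0.1/1.6 = 0.712500
tan δ = Δθ·L/(v·dt) = -0.352500  →  δ = -0.3389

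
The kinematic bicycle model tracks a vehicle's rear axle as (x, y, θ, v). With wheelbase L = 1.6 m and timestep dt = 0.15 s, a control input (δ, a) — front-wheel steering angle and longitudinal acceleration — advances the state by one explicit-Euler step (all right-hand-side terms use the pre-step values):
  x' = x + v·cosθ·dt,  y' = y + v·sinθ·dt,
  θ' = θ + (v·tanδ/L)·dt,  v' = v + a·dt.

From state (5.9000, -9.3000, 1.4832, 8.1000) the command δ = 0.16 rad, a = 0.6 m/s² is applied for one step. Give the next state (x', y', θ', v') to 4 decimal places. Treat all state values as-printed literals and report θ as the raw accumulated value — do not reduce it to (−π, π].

(6.0063, -8.0897, 1.6057, 8.1900)

x' = 5.9000 + 8.1000·cos(1.4832)·0.15 = 6.0063
y' = -9.3000 + 8.1000·sin(1.4832)·0.15 = -8.0897
θ' = 1.4832 + (8.1000/1.6)·tan(0.16)·0.15 = 1.6057
v' = 8.1000 + 0.6000·0.15 = 8.1900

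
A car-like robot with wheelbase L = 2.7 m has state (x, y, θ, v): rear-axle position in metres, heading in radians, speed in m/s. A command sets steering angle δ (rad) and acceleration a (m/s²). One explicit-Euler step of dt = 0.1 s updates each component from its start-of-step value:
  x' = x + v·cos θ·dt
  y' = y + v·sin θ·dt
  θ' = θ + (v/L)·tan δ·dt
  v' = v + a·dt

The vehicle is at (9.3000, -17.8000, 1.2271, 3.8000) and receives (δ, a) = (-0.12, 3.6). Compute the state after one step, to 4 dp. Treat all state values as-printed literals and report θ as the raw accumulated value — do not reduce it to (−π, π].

(9.4280, -17.4422, 1.2101, 4.1600)

x' = 9.3000 + 3.8000·cos(1.2271)·0.1 = 9.4280
y' = -17.8000 + 3.8000·sin(1.2271)·0.1 = -17.4422
θ' = 1.2271 + (3.8000/2.7)·tan(-0.12)·0.1 = 1.2101
v' = 3.8000 + 3.6000·0.1 = 4.1600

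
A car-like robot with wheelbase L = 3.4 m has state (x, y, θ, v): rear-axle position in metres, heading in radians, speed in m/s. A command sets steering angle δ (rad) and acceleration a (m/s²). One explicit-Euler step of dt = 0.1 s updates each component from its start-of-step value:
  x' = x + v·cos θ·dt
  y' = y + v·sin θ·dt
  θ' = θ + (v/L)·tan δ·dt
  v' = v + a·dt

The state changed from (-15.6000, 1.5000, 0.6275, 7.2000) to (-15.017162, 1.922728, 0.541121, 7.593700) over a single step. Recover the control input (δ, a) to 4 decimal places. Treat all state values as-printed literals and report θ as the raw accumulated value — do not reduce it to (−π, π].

δ = -0.3873, a = 3.9370

a = (v'−v)/dt = (0.393700)/0.1 = 3.9370
Δθ = θ'−θ = -0.086379;  (v·dt/L) = 7.2000·0.1/3.4 = 0.211765
tan δ = Δθ·L/(v·dt) = -0.407901  →  δ = -0.3873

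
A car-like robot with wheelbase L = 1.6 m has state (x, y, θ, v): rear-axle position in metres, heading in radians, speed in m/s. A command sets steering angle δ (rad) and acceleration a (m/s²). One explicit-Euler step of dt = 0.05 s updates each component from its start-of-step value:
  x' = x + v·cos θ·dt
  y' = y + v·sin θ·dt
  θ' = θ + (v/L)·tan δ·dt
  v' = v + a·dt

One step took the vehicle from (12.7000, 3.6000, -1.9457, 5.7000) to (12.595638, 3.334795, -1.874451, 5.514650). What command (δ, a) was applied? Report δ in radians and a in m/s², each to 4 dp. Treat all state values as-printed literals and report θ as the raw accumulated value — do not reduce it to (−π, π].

a = (v'−v)/dt = (-0.185350)/0.05 = -3.7070
Δθ = θ'−θ = 0.071249;  (v·dt/L) = 5.7000·0.05/1.6 = 0.178125
tan δ = Δθ·L/(v·dt) = 0.399994  →  δ = 0.3805

δ = 0.3805, a = -3.7070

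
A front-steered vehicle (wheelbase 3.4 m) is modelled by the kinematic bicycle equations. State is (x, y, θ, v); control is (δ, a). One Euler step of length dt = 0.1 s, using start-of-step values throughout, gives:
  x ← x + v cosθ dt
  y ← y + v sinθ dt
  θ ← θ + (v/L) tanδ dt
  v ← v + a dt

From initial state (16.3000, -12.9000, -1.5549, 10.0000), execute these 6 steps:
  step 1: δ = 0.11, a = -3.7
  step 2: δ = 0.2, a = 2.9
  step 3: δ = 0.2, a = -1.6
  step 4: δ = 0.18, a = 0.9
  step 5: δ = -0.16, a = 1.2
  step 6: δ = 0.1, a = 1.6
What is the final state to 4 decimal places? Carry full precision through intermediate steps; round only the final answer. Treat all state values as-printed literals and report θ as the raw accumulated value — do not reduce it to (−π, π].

(17.0088, -18.7554, -1.3710, 10.1300)

after step 1 (δ=0.11, a=-3.7): (16.315896, -13.899874, -1.522416, 9.630000)
after step 2 (δ=0.2, a=2.9): (16.362468, -14.861747, -1.465001, 9.920000)
after step 3 (δ=0.2, a=-1.6): (16.467221, -15.848200, -1.405858, 9.760000)
after step 4 (δ=0.18, a=0.9): (16.627472, -16.810955, -1.353622, 9.850000)
after step 5 (δ=-0.16, a=1.2): (16.839711, -17.772817, -1.400374, 9.970000)
after step 6 (δ=0.1, a=1.6): (17.008801, -18.755374, -1.370953, 10.130000)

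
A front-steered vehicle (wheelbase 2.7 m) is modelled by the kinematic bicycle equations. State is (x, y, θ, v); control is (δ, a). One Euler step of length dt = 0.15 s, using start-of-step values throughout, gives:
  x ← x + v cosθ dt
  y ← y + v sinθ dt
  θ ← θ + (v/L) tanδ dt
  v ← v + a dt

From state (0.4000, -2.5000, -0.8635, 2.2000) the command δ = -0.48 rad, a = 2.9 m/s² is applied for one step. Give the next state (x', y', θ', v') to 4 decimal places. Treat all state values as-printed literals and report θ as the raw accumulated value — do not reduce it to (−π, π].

x' = 0.4000 + 2.2000·cos(-0.8635)·0.15 = 0.6144
y' = -2.5000 + 2.2000·sin(-0.8635)·0.15 = -2.7508
θ' = -0.8635 + (2.2000/2.7)·tan(-0.48)·0.15 = -0.9271
v' = 2.2000 + 2.9000·0.15 = 2.6350

(0.6144, -2.7508, -0.9271, 2.6350)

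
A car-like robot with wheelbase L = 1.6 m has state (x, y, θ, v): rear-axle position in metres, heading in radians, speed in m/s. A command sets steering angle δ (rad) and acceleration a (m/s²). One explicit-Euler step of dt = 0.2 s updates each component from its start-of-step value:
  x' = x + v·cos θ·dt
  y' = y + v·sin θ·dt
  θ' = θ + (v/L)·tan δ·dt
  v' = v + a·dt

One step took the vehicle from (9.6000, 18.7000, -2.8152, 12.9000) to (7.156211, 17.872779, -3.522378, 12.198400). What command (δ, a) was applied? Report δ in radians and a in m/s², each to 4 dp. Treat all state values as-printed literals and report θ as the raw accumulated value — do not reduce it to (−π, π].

δ = -0.4133, a = -3.5080

a = (v'−v)/dt = (-0.701600)/0.2 = -3.5080
Δθ = θ'−θ = -0.707178;  (v·dt/L) = 12.9000·0.2/1.6 = 1.612500
tan δ = Δθ·L/(v·dt) = -0.438560  →  δ = -0.4133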